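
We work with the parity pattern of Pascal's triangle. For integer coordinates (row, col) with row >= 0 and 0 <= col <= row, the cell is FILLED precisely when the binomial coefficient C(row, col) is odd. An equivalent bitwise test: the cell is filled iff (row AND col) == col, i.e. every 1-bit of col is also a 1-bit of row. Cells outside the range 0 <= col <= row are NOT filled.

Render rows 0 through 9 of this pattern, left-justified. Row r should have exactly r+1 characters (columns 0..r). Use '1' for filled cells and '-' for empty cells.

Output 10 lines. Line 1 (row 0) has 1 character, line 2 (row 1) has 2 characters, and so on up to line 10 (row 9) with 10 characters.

Answer: 1
11
1-1
1111
1---1
11--11
1-1-1-1
11111111
1-------1
11------11

Derivation:
r0=0: 1
r1=1: 11
r2=10: 1-1
r3=11: 1111
r4=100: 1---1
r5=101: 11--11
r6=110: 1-1-1-1
r7=111: 11111111
r8=1000: 1-------1
r9=1001: 11------11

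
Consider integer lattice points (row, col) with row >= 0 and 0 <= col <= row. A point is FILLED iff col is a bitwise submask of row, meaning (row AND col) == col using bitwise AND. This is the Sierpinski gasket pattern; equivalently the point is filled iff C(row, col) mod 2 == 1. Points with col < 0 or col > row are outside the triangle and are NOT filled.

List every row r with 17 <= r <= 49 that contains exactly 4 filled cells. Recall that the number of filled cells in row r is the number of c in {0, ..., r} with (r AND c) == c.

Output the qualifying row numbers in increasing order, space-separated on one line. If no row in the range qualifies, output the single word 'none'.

Answer: 17 18 20 24 33 34 36 40 48

Derivation:
Row r has 2^popcount(r) filled cells, so we need popcount(r) = log2(4) = 2.
Scan r = 17..49 and keep those with exactly 2 one-bits:
r=17=10001 popcount=2 -> KEEP
r=18=10010 popcount=2 -> KEEP
r=19=10011 popcount=3 -> skip
r=20=10100 popcount=2 -> KEEP
r=21=10101 popcount=3 -> skip
r=22=10110 popcount=3 -> skip
r=23=10111 popcount=4 -> skip
r=24=11000 popcount=2 -> KEEP
r=25=11001 popcount=3 -> skip
r=26=11010 popcount=3 -> skip
r=27=11011 popcount=4 -> skip
r=28=11100 popcount=3 -> skip
r=29=11101 popcount=4 -> skip
r=30=11110 popcount=4 -> skip
r=31=11111 popcount=5 -> skip
r=32=100000 popcount=1 -> skip
r=33=100001 popcount=2 -> KEEP
r=34=100010 popcount=2 -> KEEP
r=35=100011 popcount=3 -> skip
r=36=100100 popcount=2 -> KEEP
r=37=100101 popcount=3 -> skip
r=38=100110 popcount=3 -> skip
r=39=100111 popcount=4 -> skip
r=40=101000 popcount=2 -> KEEP
r=41=101001 popcount=3 -> skip
r=42=101010 popcount=3 -> skip
r=43=101011 popcount=4 -> skip
r=44=101100 popcount=3 -> skip
r=45=101101 popcount=4 -> skip
r=46=101110 popcount=4 -> skip
r=47=101111 popcount=5 -> skip
r=48=110000 popcount=2 -> KEEP
r=49=110001 popcount=3 -> skip
Kept rows: 17 18 20 24 33 34 36 40 48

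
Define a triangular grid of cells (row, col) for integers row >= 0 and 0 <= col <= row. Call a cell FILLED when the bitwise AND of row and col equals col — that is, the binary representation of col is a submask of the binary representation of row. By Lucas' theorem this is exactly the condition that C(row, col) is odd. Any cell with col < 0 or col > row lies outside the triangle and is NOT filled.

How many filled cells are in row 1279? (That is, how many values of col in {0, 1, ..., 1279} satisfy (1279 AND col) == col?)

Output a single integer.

1279 in binary = 10011111111
popcount(1279) = number of 1-bits in 10011111111 = 9
A col c satisfies (1279 AND c) == c iff every set bit of c is also set in 1279; each of the 9 set bits of 1279 can independently be on or off in c.
count = 2^9 = 512

Answer: 512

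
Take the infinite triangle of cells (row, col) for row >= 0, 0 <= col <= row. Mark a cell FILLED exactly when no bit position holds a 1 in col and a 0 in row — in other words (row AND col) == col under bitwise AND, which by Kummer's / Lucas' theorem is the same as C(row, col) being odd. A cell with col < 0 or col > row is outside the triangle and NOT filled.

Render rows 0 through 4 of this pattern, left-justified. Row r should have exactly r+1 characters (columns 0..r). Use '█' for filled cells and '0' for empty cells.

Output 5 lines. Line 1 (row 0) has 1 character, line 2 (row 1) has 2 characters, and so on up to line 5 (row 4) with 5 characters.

Answer: █
██
█0█
████
█000█

Derivation:
r0=0: █
r1=1: ██
r2=10: █0█
r3=11: ████
r4=100: █000█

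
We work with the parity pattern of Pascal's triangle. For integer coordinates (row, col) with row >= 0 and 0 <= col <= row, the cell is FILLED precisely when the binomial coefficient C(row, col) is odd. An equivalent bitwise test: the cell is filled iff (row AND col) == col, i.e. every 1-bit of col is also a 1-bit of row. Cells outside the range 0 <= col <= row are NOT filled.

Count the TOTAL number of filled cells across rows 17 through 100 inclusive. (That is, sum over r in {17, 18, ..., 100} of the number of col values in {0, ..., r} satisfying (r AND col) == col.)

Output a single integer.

r17=10001 pc2: +4 =4
r18=10010 pc2: +4 =8
r19=10011 pc3: +8 =16
r20=10100 pc2: +4 =20
r21=10101 pc3: +8 =28
r22=10110 pc3: +8 =36
r23=10111 pc4: +16 =52
r24=11000 pc2: +4 =56
r25=11001 pc3: +8 =64
r26=11010 pc3: +8 =72
r27=11011 pc4: +16 =88
r28=11100 pc3: +8 =96
r29=11101 pc4: +16 =112
r30=11110 pc4: +16 =128
r31=11111 pc5: +32 =160
r32=100000 pc1: +2 =162
r33=100001 pc2: +4 =166
r34=100010 pc2: +4 =170
r35=100011 pc3: +8 =178
r36=100100 pc2: +4 =182
r37=100101 pc3: +8 =190
r38=100110 pc3: +8 =198
r39=100111 pc4: +16 =214
r40=101000 pc2: +4 =218
r41=101001 pc3: +8 =226
r42=101010 pc3: +8 =234
r43=101011 pc4: +16 =250
r44=101100 pc3: +8 =258
r45=101101 pc4: +16 =274
r46=101110 pc4: +16 =290
r47=101111 pc5: +32 =322
r48=110000 pc2: +4 =326
r49=110001 pc3: +8 =334
r50=110010 pc3: +8 =342
r51=110011 pc4: +16 =358
r52=110100 pc3: +8 =366
r53=110101 pc4: +16 =382
r54=110110 pc4: +16 =398
r55=110111 pc5: +32 =430
r56=111000 pc3: +8 =438
r57=111001 pc4: +16 =454
r58=111010 pc4: +16 =470
r59=111011 pc5: +32 =502
r60=111100 pc4: +16 =518
r61=111101 pc5: +32 =550
r62=111110 pc5: +32 =582
r63=111111 pc6: +64 =646
r64=1000000 pc1: +2 =648
r65=1000001 pc2: +4 =652
r66=1000010 pc2: +4 =656
r67=1000011 pc3: +8 =664
r68=1000100 pc2: +4 =668
r69=1000101 pc3: +8 =676
r70=1000110 pc3: +8 =684
r71=1000111 pc4: +16 =700
r72=1001000 pc2: +4 =704
r73=1001001 pc3: +8 =712
r74=1001010 pc3: +8 =720
r75=1001011 pc4: +16 =736
r76=1001100 pc3: +8 =744
r77=1001101 pc4: +16 =760
r78=1001110 pc4: +16 =776
r79=1001111 pc5: +32 =808
r80=1010000 pc2: +4 =812
r81=1010001 pc3: +8 =820
r82=1010010 pc3: +8 =828
r83=1010011 pc4: +16 =844
r84=1010100 pc3: +8 =852
r85=1010101 pc4: +16 =868
r86=1010110 pc4: +16 =884
r87=1010111 pc5: +32 =916
r88=1011000 pc3: +8 =924
r89=1011001 pc4: +16 =940
r90=1011010 pc4: +16 =956
r91=1011011 pc5: +32 =988
r92=1011100 pc4: +16 =1004
r93=1011101 pc5: +32 =1036
r94=1011110 pc5: +32 =1068
r95=1011111 pc6: +64 =1132
r96=1100000 pc2: +4 =1136
r97=1100001 pc3: +8 =1144
r98=1100010 pc3: +8 =1152
r99=1100011 pc4: +16 =1168
r100=1100100 pc3: +8 =1176

Answer: 1176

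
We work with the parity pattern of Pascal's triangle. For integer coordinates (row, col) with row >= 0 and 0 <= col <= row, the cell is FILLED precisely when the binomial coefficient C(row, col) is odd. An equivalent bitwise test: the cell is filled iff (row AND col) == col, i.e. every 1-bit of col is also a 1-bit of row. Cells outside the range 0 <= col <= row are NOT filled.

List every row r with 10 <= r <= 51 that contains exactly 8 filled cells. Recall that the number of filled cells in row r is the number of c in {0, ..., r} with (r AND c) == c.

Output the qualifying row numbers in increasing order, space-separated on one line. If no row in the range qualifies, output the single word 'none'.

Row r has 2^popcount(r) filled cells, so we need popcount(r) = log2(8) = 3.
Scan r = 10..51 and keep those with exactly 3 one-bits:
r=10=1010 popcount=2 -> skip
r=11=1011 popcount=3 -> KEEP
r=12=1100 popcount=2 -> skip
r=13=1101 popcount=3 -> KEEP
r=14=1110 popcount=3 -> KEEP
r=15=1111 popcount=4 -> skip
r=16=10000 popcount=1 -> skip
r=17=10001 popcount=2 -> skip
r=18=10010 popcount=2 -> skip
r=19=10011 popcount=3 -> KEEP
r=20=10100 popcount=2 -> skip
r=21=10101 popcount=3 -> KEEP
r=22=10110 popcount=3 -> KEEP
r=23=10111 popcount=4 -> skip
r=24=11000 popcount=2 -> skip
r=25=11001 popcount=3 -> KEEP
r=26=11010 popcount=3 -> KEEP
r=27=11011 popcount=4 -> skip
r=28=11100 popcount=3 -> KEEP
r=29=11101 popcount=4 -> skip
r=30=11110 popcount=4 -> skip
r=31=11111 popcount=5 -> skip
r=32=100000 popcount=1 -> skip
r=33=100001 popcount=2 -> skip
r=34=100010 popcount=2 -> skip
r=35=100011 popcount=3 -> KEEP
r=36=100100 popcount=2 -> skip
r=37=100101 popcount=3 -> KEEP
r=38=100110 popcount=3 -> KEEP
r=39=100111 popcount=4 -> skip
r=40=101000 popcount=2 -> skip
r=41=101001 popcount=3 -> KEEP
r=42=101010 popcount=3 -> KEEP
r=43=101011 popcount=4 -> skip
r=44=101100 popcount=3 -> KEEP
r=45=101101 popcount=4 -> skip
r=46=101110 popcount=4 -> skip
r=47=101111 popcount=5 -> skip
r=48=110000 popcount=2 -> skip
r=49=110001 popcount=3 -> KEEP
r=50=110010 popcount=3 -> KEEP
r=51=110011 popcount=4 -> skip
Kept rows: 11 13 14 19 21 22 25 26 28 35 37 38 41 42 44 49 50

Answer: 11 13 14 19 21 22 25 26 28 35 37 38 41 42 44 49 50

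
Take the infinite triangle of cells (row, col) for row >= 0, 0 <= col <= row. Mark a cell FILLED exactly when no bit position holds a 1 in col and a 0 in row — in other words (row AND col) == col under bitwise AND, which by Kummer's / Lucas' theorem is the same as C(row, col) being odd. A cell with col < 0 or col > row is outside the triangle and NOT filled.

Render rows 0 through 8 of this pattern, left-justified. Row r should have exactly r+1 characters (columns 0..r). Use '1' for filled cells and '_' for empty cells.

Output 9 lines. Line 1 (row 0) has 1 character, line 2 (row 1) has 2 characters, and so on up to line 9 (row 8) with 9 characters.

r0=0: 1
r1=1: 11
r2=10: 1_1
r3=11: 1111
r4=100: 1___1
r5=101: 11__11
r6=110: 1_1_1_1
r7=111: 11111111
r8=1000: 1_______1

Answer: 1
11
1_1
1111
1___1
11__11
1_1_1_1
11111111
1_______1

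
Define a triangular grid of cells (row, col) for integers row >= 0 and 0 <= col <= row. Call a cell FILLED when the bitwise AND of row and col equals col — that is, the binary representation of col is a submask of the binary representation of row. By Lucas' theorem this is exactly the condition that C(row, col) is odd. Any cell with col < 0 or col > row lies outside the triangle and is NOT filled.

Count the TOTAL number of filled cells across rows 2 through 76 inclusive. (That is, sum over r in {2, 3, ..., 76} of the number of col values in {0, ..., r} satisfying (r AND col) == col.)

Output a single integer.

Answer: 824

Derivation:
r2=10 pc1: +2 =2
r3=11 pc2: +4 =6
r4=100 pc1: +2 =8
r5=101 pc2: +4 =12
r6=110 pc2: +4 =16
r7=111 pc3: +8 =24
r8=1000 pc1: +2 =26
r9=1001 pc2: +4 =30
r10=1010 pc2: +4 =34
r11=1011 pc3: +8 =42
r12=1100 pc2: +4 =46
r13=1101 pc3: +8 =54
r14=1110 pc3: +8 =62
r15=1111 pc4: +16 =78
r16=10000 pc1: +2 =80
r17=10001 pc2: +4 =84
r18=10010 pc2: +4 =88
r19=10011 pc3: +8 =96
r20=10100 pc2: +4 =100
r21=10101 pc3: +8 =108
r22=10110 pc3: +8 =116
r23=10111 pc4: +16 =132
r24=11000 pc2: +4 =136
r25=11001 pc3: +8 =144
r26=11010 pc3: +8 =152
r27=11011 pc4: +16 =168
r28=11100 pc3: +8 =176
r29=11101 pc4: +16 =192
r30=11110 pc4: +16 =208
r31=11111 pc5: +32 =240
r32=100000 pc1: +2 =242
r33=100001 pc2: +4 =246
r34=100010 pc2: +4 =250
r35=100011 pc3: +8 =258
r36=100100 pc2: +4 =262
r37=100101 pc3: +8 =270
r38=100110 pc3: +8 =278
r39=100111 pc4: +16 =294
r40=101000 pc2: +4 =298
r41=101001 pc3: +8 =306
r42=101010 pc3: +8 =314
r43=101011 pc4: +16 =330
r44=101100 pc3: +8 =338
r45=101101 pc4: +16 =354
r46=101110 pc4: +16 =370
r47=101111 pc5: +32 =402
r48=110000 pc2: +4 =406
r49=110001 pc3: +8 =414
r50=110010 pc3: +8 =422
r51=110011 pc4: +16 =438
r52=110100 pc3: +8 =446
r53=110101 pc4: +16 =462
r54=110110 pc4: +16 =478
r55=110111 pc5: +32 =510
r56=111000 pc3: +8 =518
r57=111001 pc4: +16 =534
r58=111010 pc4: +16 =550
r59=111011 pc5: +32 =582
r60=111100 pc4: +16 =598
r61=111101 pc5: +32 =630
r62=111110 pc5: +32 =662
r63=111111 pc6: +64 =726
r64=1000000 pc1: +2 =728
r65=1000001 pc2: +4 =732
r66=1000010 pc2: +4 =736
r67=1000011 pc3: +8 =744
r68=1000100 pc2: +4 =748
r69=1000101 pc3: +8 =756
r70=1000110 pc3: +8 =764
r71=1000111 pc4: +16 =780
r72=1001000 pc2: +4 =784
r73=1001001 pc3: +8 =792
r74=1001010 pc3: +8 =800
r75=1001011 pc4: +16 =816
r76=1001100 pc3: +8 =824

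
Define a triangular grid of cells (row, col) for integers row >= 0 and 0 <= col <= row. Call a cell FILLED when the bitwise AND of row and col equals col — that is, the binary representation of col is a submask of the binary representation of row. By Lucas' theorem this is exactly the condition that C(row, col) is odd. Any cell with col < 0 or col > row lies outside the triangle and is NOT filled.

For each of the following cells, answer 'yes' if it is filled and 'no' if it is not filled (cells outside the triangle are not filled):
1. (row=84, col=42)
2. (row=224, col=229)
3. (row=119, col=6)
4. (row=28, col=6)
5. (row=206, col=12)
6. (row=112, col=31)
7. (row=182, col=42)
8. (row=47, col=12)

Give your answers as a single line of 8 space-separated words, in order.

(84,42): row=0b1010100, col=0b101010, row AND col = 0b0 = 0; 0 != 42 -> empty
(224,229): col outside [0, 224] -> not filled
(119,6): row=0b1110111, col=0b110, row AND col = 0b110 = 6; 6 == 6 -> filled
(28,6): row=0b11100, col=0b110, row AND col = 0b100 = 4; 4 != 6 -> empty
(206,12): row=0b11001110, col=0b1100, row AND col = 0b1100 = 12; 12 == 12 -> filled
(112,31): row=0b1110000, col=0b11111, row AND col = 0b10000 = 16; 16 != 31 -> empty
(182,42): row=0b10110110, col=0b101010, row AND col = 0b100010 = 34; 34 != 42 -> empty
(47,12): row=0b101111, col=0b1100, row AND col = 0b1100 = 12; 12 == 12 -> filled

Answer: no no yes no yes no no yes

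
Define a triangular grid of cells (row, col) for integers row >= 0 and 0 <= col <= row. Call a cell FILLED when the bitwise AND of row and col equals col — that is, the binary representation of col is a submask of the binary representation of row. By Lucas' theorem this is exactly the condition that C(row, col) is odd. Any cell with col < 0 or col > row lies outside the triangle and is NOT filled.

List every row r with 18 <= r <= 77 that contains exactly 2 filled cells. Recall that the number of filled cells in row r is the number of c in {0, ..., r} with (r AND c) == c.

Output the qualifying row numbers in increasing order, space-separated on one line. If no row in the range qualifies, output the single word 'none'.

Row r has 2^popcount(r) filled cells, so we need popcount(r) = log2(2) = 1.
Scan r = 18..77 and keep those with exactly 1 one-bits:
r=18=10010 popcount=2 -> skip
r=19=10011 popcount=3 -> skip
r=20=10100 popcount=2 -> skip
r=21=10101 popcount=3 -> skip
r=22=10110 popcount=3 -> skip
r=23=10111 popcount=4 -> skip
r=24=11000 popcount=2 -> skip
r=25=11001 popcount=3 -> skip
r=26=11010 popcount=3 -> skip
r=27=11011 popcount=4 -> skip
r=28=11100 popcount=3 -> skip
r=29=11101 popcount=4 -> skip
r=30=11110 popcount=4 -> skip
r=31=11111 popcount=5 -> skip
r=32=100000 popcount=1 -> KEEP
r=33=100001 popcount=2 -> skip
r=34=100010 popcount=2 -> skip
r=35=100011 popcount=3 -> skip
r=36=100100 popcount=2 -> skip
r=37=100101 popcount=3 -> skip
r=38=100110 popcount=3 -> skip
r=39=100111 popcount=4 -> skip
r=40=101000 popcount=2 -> skip
r=41=101001 popcount=3 -> skip
r=42=101010 popcount=3 -> skip
r=43=101011 popcount=4 -> skip
r=44=101100 popcount=3 -> skip
r=45=101101 popcount=4 -> skip
r=46=101110 popcount=4 -> skip
r=47=101111 popcount=5 -> skip
r=48=110000 popcount=2 -> skip
r=49=110001 popcount=3 -> skip
r=50=110010 popcount=3 -> skip
r=51=110011 popcount=4 -> skip
r=52=110100 popcount=3 -> skip
r=53=110101 popcount=4 -> skip
r=54=110110 popcount=4 -> skip
r=55=110111 popcount=5 -> skip
r=56=111000 popcount=3 -> skip
r=57=111001 popcount=4 -> skip
r=58=111010 popcount=4 -> skip
r=59=111011 popcount=5 -> skip
r=60=111100 popcount=4 -> skip
r=61=111101 popcount=5 -> skip
r=62=111110 popcount=5 -> skip
r=63=111111 popcount=6 -> skip
r=64=1000000 popcount=1 -> KEEP
r=65=1000001 popcount=2 -> skip
r=66=1000010 popcount=2 -> skip
r=67=1000011 popcount=3 -> skip
r=68=1000100 popcount=2 -> skip
r=69=1000101 popcount=3 -> skip
r=70=1000110 popcount=3 -> skip
r=71=1000111 popcount=4 -> skip
r=72=1001000 popcount=2 -> skip
r=73=1001001 popcount=3 -> skip
r=74=1001010 popcount=3 -> skip
r=75=1001011 popcount=4 -> skip
r=76=1001100 popcount=3 -> skip
r=77=1001101 popcount=4 -> skip
Kept rows: 32 64

Answer: 32 64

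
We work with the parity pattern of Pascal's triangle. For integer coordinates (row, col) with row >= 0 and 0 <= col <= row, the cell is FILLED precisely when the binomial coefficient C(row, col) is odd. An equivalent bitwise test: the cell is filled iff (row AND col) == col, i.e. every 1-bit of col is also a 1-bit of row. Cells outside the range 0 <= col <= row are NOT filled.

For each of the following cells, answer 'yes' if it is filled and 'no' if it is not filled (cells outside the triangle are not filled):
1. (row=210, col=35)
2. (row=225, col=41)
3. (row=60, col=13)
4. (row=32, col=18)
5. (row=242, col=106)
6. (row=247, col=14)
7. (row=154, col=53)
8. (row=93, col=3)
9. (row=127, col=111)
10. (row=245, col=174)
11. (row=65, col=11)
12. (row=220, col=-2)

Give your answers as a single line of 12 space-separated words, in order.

(210,35): row=0b11010010, col=0b100011, row AND col = 0b10 = 2; 2 != 35 -> empty
(225,41): row=0b11100001, col=0b101001, row AND col = 0b100001 = 33; 33 != 41 -> empty
(60,13): row=0b111100, col=0b1101, row AND col = 0b1100 = 12; 12 != 13 -> empty
(32,18): row=0b100000, col=0b10010, row AND col = 0b0 = 0; 0 != 18 -> empty
(242,106): row=0b11110010, col=0b1101010, row AND col = 0b1100010 = 98; 98 != 106 -> empty
(247,14): row=0b11110111, col=0b1110, row AND col = 0b110 = 6; 6 != 14 -> empty
(154,53): row=0b10011010, col=0b110101, row AND col = 0b10000 = 16; 16 != 53 -> empty
(93,3): row=0b1011101, col=0b11, row AND col = 0b1 = 1; 1 != 3 -> empty
(127,111): row=0b1111111, col=0b1101111, row AND col = 0b1101111 = 111; 111 == 111 -> filled
(245,174): row=0b11110101, col=0b10101110, row AND col = 0b10100100 = 164; 164 != 174 -> empty
(65,11): row=0b1000001, col=0b1011, row AND col = 0b1 = 1; 1 != 11 -> empty
(220,-2): col outside [0, 220] -> not filled

Answer: no no no no no no no no yes no no no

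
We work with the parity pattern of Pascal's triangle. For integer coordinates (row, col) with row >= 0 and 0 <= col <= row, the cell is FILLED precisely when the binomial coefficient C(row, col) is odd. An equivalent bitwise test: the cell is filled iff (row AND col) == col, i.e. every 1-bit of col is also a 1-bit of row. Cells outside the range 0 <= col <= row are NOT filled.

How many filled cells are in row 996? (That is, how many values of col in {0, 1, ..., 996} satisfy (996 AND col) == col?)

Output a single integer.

996 in binary = 1111100100
popcount(996) = number of 1-bits in 1111100100 = 6
A col c satisfies (996 AND c) == c iff every set bit of c is also set in 996; each of the 6 set bits of 996 can independently be on or off in c.
count = 2^6 = 64

Answer: 64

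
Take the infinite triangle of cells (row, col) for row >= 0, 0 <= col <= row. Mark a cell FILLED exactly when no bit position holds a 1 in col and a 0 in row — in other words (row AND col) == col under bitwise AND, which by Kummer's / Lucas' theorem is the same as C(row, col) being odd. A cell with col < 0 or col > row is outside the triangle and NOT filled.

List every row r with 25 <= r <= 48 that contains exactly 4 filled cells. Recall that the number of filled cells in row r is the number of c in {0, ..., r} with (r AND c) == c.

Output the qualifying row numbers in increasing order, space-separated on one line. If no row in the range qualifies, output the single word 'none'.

Answer: 33 34 36 40 48

Derivation:
Row r has 2^popcount(r) filled cells, so we need popcount(r) = log2(4) = 2.
Scan r = 25..48 and keep those with exactly 2 one-bits:
r=25=11001 popcount=3 -> skip
r=26=11010 popcount=3 -> skip
r=27=11011 popcount=4 -> skip
r=28=11100 popcount=3 -> skip
r=29=11101 popcount=4 -> skip
r=30=11110 popcount=4 -> skip
r=31=11111 popcount=5 -> skip
r=32=100000 popcount=1 -> skip
r=33=100001 popcount=2 -> KEEP
r=34=100010 popcount=2 -> KEEP
r=35=100011 popcount=3 -> skip
r=36=100100 popcount=2 -> KEEP
r=37=100101 popcount=3 -> skip
r=38=100110 popcount=3 -> skip
r=39=100111 popcount=4 -> skip
r=40=101000 popcount=2 -> KEEP
r=41=101001 popcount=3 -> skip
r=42=101010 popcount=3 -> skip
r=43=101011 popcount=4 -> skip
r=44=101100 popcount=3 -> skip
r=45=101101 popcount=4 -> skip
r=46=101110 popcount=4 -> skip
r=47=101111 popcount=5 -> skip
r=48=110000 popcount=2 -> KEEP
Kept rows: 33 34 36 40 48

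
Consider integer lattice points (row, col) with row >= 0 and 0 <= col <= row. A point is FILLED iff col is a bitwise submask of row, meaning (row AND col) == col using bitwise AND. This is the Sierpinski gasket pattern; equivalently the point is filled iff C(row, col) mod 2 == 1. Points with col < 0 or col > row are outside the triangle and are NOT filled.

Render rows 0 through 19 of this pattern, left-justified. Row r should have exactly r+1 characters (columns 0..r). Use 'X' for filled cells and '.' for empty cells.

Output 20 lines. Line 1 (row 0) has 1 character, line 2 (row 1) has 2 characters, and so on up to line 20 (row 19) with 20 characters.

Answer: X
XX
X.X
XXXX
X...X
XX..XX
X.X.X.X
XXXXXXXX
X.......X
XX......XX
X.X.....X.X
XXXX....XXXX
X...X...X...X
XX..XX..XX..XX
X.X.X.X.X.X.X.X
XXXXXXXXXXXXXXXX
X...............X
XX..............XX
X.X.............X.X
XXXX............XXXX

Derivation:
r0=0: X
r1=1: XX
r2=10: X.X
r3=11: XXXX
r4=100: X...X
r5=101: XX..XX
r6=110: X.X.X.X
r7=111: XXXXXXXX
r8=1000: X.......X
r9=1001: XX......XX
r10=1010: X.X.....X.X
r11=1011: XXXX....XXXX
r12=1100: X...X...X...X
r13=1101: XX..XX..XX..XX
r14=1110: X.X.X.X.X.X.X.X
r15=1111: XXXXXXXXXXXXXXXX
r16=10000: X...............X
r17=10001: XX..............XX
r18=10010: X.X.............X.X
r19=10011: XXXX............XXXX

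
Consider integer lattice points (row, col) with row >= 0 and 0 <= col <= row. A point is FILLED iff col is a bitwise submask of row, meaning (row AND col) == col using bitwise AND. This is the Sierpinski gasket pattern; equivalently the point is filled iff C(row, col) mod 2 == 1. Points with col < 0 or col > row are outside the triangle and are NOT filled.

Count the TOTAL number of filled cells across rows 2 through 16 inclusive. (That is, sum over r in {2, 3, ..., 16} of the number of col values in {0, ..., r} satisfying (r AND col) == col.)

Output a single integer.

r2=10 pc1: +2 =2
r3=11 pc2: +4 =6
r4=100 pc1: +2 =8
r5=101 pc2: +4 =12
r6=110 pc2: +4 =16
r7=111 pc3: +8 =24
r8=1000 pc1: +2 =26
r9=1001 pc2: +4 =30
r10=1010 pc2: +4 =34
r11=1011 pc3: +8 =42
r12=1100 pc2: +4 =46
r13=1101 pc3: +8 =54
r14=1110 pc3: +8 =62
r15=1111 pc4: +16 =78
r16=10000 pc1: +2 =80

Answer: 80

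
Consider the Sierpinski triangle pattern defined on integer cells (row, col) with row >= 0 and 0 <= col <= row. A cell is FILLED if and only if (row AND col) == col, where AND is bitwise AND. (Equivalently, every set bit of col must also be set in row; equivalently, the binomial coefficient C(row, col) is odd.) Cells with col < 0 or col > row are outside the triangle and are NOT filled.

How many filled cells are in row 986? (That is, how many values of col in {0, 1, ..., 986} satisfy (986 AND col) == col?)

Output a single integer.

986 in binary = 1111011010
popcount(986) = number of 1-bits in 1111011010 = 7
A col c satisfies (986 AND c) == c iff every set bit of c is also set in 986; each of the 7 set bits of 986 can independently be on or off in c.
count = 2^7 = 128

Answer: 128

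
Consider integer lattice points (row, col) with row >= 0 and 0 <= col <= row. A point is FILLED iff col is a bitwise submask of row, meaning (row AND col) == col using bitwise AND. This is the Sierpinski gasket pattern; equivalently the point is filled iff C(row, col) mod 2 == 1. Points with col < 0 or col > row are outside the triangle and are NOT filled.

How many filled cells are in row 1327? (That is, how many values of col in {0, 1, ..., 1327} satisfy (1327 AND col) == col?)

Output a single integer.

Answer: 128

Derivation:
1327 in binary = 10100101111
popcount(1327) = number of 1-bits in 10100101111 = 7
A col c satisfies (1327 AND c) == c iff every set bit of c is also set in 1327; each of the 7 set bits of 1327 can independently be on or off in c.
count = 2^7 = 128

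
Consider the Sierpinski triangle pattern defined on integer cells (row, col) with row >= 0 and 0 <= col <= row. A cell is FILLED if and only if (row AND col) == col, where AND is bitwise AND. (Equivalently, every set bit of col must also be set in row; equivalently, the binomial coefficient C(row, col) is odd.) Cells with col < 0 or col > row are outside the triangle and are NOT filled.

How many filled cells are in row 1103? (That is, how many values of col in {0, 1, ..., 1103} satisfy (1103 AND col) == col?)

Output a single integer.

1103 in binary = 10001001111
popcount(1103) = number of 1-bits in 10001001111 = 6
A col c satisfies (1103 AND c) == c iff every set bit of c is also set in 1103; each of the 6 set bits of 1103 can independently be on or off in c.
count = 2^6 = 64

Answer: 64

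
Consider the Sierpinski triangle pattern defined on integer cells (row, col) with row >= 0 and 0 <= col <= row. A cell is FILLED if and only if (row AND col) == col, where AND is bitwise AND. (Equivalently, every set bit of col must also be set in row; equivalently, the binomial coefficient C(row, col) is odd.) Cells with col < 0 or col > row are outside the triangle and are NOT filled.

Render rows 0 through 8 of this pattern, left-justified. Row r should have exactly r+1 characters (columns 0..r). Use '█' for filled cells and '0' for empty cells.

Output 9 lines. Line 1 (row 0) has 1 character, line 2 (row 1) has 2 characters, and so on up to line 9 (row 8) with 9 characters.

Answer: █
██
█0█
████
█000█
██00██
█0█0█0█
████████
█0000000█

Derivation:
r0=0: █
r1=1: ██
r2=10: █0█
r3=11: ████
r4=100: █000█
r5=101: ██00██
r6=110: █0█0█0█
r7=111: ████████
r8=1000: █0000000█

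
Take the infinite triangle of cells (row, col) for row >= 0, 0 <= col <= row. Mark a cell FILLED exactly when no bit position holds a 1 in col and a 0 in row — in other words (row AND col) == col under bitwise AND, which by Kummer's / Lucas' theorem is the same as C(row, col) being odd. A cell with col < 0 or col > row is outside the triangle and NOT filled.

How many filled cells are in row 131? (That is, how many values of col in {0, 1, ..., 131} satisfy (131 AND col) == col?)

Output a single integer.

131 in binary = 10000011
popcount(131) = number of 1-bits in 10000011 = 3
A col c satisfies (131 AND c) == c iff every set bit of c is also set in 131; each of the 3 set bits of 131 can independently be on or off in c.
count = 2^3 = 8

Answer: 8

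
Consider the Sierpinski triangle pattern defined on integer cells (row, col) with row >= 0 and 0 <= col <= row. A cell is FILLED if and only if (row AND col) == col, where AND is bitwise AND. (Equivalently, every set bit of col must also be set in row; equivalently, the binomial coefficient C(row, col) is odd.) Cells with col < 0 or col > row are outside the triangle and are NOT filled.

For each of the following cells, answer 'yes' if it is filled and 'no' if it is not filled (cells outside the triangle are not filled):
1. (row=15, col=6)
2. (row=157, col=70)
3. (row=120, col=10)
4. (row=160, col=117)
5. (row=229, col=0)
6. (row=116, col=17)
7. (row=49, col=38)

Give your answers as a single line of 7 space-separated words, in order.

Answer: yes no no no yes no no

Derivation:
(15,6): row=0b1111, col=0b110, row AND col = 0b110 = 6; 6 == 6 -> filled
(157,70): row=0b10011101, col=0b1000110, row AND col = 0b100 = 4; 4 != 70 -> empty
(120,10): row=0b1111000, col=0b1010, row AND col = 0b1000 = 8; 8 != 10 -> empty
(160,117): row=0b10100000, col=0b1110101, row AND col = 0b100000 = 32; 32 != 117 -> empty
(229,0): row=0b11100101, col=0b0, row AND col = 0b0 = 0; 0 == 0 -> filled
(116,17): row=0b1110100, col=0b10001, row AND col = 0b10000 = 16; 16 != 17 -> empty
(49,38): row=0b110001, col=0b100110, row AND col = 0b100000 = 32; 32 != 38 -> empty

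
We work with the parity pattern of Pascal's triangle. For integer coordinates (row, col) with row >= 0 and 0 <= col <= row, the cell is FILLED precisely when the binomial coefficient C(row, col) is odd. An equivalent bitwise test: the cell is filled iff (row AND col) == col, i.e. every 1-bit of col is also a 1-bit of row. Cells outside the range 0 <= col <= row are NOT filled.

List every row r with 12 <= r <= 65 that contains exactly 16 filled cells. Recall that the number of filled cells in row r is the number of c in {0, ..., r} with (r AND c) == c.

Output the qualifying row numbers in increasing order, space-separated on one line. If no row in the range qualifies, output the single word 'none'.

Row r has 2^popcount(r) filled cells, so we need popcount(r) = log2(16) = 4.
Scan r = 12..65 and keep those with exactly 4 one-bits:
r=12=1100 popcount=2 -> skip
r=13=1101 popcount=3 -> skip
r=14=1110 popcount=3 -> skip
r=15=1111 popcount=4 -> KEEP
r=16=10000 popcount=1 -> skip
r=17=10001 popcount=2 -> skip
r=18=10010 popcount=2 -> skip
r=19=10011 popcount=3 -> skip
r=20=10100 popcount=2 -> skip
r=21=10101 popcount=3 -> skip
r=22=10110 popcount=3 -> skip
r=23=10111 popcount=4 -> KEEP
r=24=11000 popcount=2 -> skip
r=25=11001 popcount=3 -> skip
r=26=11010 popcount=3 -> skip
r=27=11011 popcount=4 -> KEEP
r=28=11100 popcount=3 -> skip
r=29=11101 popcount=4 -> KEEP
r=30=11110 popcount=4 -> KEEP
r=31=11111 popcount=5 -> skip
r=32=100000 popcount=1 -> skip
r=33=100001 popcount=2 -> skip
r=34=100010 popcount=2 -> skip
r=35=100011 popcount=3 -> skip
r=36=100100 popcount=2 -> skip
r=37=100101 popcount=3 -> skip
r=38=100110 popcount=3 -> skip
r=39=100111 popcount=4 -> KEEP
r=40=101000 popcount=2 -> skip
r=41=101001 popcount=3 -> skip
r=42=101010 popcount=3 -> skip
r=43=101011 popcount=4 -> KEEP
r=44=101100 popcount=3 -> skip
r=45=101101 popcount=4 -> KEEP
r=46=101110 popcount=4 -> KEEP
r=47=101111 popcount=5 -> skip
r=48=110000 popcount=2 -> skip
r=49=110001 popcount=3 -> skip
r=50=110010 popcount=3 -> skip
r=51=110011 popcount=4 -> KEEP
r=52=110100 popcount=3 -> skip
r=53=110101 popcount=4 -> KEEP
r=54=110110 popcount=4 -> KEEP
r=55=110111 popcount=5 -> skip
r=56=111000 popcount=3 -> skip
r=57=111001 popcount=4 -> KEEP
r=58=111010 popcount=4 -> KEEP
r=59=111011 popcount=5 -> skip
r=60=111100 popcount=4 -> KEEP
r=61=111101 popcount=5 -> skip
r=62=111110 popcount=5 -> skip
r=63=111111 popcount=6 -> skip
r=64=1000000 popcount=1 -> skip
r=65=1000001 popcount=2 -> skip
Kept rows: 15 23 27 29 30 39 43 45 46 51 53 54 57 58 60

Answer: 15 23 27 29 30 39 43 45 46 51 53 54 57 58 60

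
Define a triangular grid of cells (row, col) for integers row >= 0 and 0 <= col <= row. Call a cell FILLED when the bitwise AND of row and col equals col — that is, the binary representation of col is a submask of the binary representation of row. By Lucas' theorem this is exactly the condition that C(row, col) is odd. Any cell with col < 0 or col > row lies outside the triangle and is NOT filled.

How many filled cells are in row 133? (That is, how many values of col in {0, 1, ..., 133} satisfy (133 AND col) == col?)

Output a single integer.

Answer: 8

Derivation:
133 in binary = 10000101
popcount(133) = number of 1-bits in 10000101 = 3
A col c satisfies (133 AND c) == c iff every set bit of c is also set in 133; each of the 3 set bits of 133 can independently be on or off in c.
count = 2^3 = 8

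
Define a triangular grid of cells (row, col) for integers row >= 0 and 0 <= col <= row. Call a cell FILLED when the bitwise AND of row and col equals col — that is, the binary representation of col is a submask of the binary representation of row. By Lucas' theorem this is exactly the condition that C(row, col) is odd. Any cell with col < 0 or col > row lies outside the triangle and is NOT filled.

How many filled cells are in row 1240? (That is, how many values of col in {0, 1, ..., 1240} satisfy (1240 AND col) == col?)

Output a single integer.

Answer: 32

Derivation:
1240 in binary = 10011011000
popcount(1240) = number of 1-bits in 10011011000 = 5
A col c satisfies (1240 AND c) == c iff every set bit of c is also set in 1240; each of the 5 set bits of 1240 can independently be on or off in c.
count = 2^5 = 32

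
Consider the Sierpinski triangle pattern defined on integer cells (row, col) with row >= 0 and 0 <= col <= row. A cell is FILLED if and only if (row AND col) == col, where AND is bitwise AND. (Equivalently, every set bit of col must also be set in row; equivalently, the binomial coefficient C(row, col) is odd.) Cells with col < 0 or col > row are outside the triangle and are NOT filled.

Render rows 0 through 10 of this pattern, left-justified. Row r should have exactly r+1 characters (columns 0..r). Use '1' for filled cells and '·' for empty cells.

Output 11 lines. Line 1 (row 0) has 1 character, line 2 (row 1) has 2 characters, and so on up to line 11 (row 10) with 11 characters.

r0=0: 1
r1=1: 11
r2=10: 1·1
r3=11: 1111
r4=100: 1···1
r5=101: 11··11
r6=110: 1·1·1·1
r7=111: 11111111
r8=1000: 1·······1
r9=1001: 11······11
r10=1010: 1·1·····1·1

Answer: 1
11
1·1
1111
1···1
11··11
1·1·1·1
11111111
1·······1
11······11
1·1·····1·1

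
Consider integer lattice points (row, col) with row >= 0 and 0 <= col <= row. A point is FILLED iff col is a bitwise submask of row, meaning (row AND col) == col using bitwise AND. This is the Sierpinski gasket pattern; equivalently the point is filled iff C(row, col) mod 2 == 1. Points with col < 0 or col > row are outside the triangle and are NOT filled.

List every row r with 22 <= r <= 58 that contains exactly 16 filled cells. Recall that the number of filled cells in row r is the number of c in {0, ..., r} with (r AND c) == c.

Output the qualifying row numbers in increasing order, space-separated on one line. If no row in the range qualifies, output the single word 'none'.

Answer: 23 27 29 30 39 43 45 46 51 53 54 57 58

Derivation:
Row r has 2^popcount(r) filled cells, so we need popcount(r) = log2(16) = 4.
Scan r = 22..58 and keep those with exactly 4 one-bits:
r=22=10110 popcount=3 -> skip
r=23=10111 popcount=4 -> KEEP
r=24=11000 popcount=2 -> skip
r=25=11001 popcount=3 -> skip
r=26=11010 popcount=3 -> skip
r=27=11011 popcount=4 -> KEEP
r=28=11100 popcount=3 -> skip
r=29=11101 popcount=4 -> KEEP
r=30=11110 popcount=4 -> KEEP
r=31=11111 popcount=5 -> skip
r=32=100000 popcount=1 -> skip
r=33=100001 popcount=2 -> skip
r=34=100010 popcount=2 -> skip
r=35=100011 popcount=3 -> skip
r=36=100100 popcount=2 -> skip
r=37=100101 popcount=3 -> skip
r=38=100110 popcount=3 -> skip
r=39=100111 popcount=4 -> KEEP
r=40=101000 popcount=2 -> skip
r=41=101001 popcount=3 -> skip
r=42=101010 popcount=3 -> skip
r=43=101011 popcount=4 -> KEEP
r=44=101100 popcount=3 -> skip
r=45=101101 popcount=4 -> KEEP
r=46=101110 popcount=4 -> KEEP
r=47=101111 popcount=5 -> skip
r=48=110000 popcount=2 -> skip
r=49=110001 popcount=3 -> skip
r=50=110010 popcount=3 -> skip
r=51=110011 popcount=4 -> KEEP
r=52=110100 popcount=3 -> skip
r=53=110101 popcount=4 -> KEEP
r=54=110110 popcount=4 -> KEEP
r=55=110111 popcount=5 -> skip
r=56=111000 popcount=3 -> skip
r=57=111001 popcount=4 -> KEEP
r=58=111010 popcount=4 -> KEEP
Kept rows: 23 27 29 30 39 43 45 46 51 53 54 57 58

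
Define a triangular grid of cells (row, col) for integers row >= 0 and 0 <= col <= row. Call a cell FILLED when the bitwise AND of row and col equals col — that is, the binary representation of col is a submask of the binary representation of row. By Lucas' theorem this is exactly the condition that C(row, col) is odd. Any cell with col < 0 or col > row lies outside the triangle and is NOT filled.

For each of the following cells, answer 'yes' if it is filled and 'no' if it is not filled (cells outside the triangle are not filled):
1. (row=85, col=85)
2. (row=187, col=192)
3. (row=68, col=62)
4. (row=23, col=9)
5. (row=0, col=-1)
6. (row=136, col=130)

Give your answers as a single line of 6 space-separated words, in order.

Answer: yes no no no no no

Derivation:
(85,85): row=0b1010101, col=0b1010101, row AND col = 0b1010101 = 85; 85 == 85 -> filled
(187,192): col outside [0, 187] -> not filled
(68,62): row=0b1000100, col=0b111110, row AND col = 0b100 = 4; 4 != 62 -> empty
(23,9): row=0b10111, col=0b1001, row AND col = 0b1 = 1; 1 != 9 -> empty
(0,-1): col outside [0, 0] -> not filled
(136,130): row=0b10001000, col=0b10000010, row AND col = 0b10000000 = 128; 128 != 130 -> empty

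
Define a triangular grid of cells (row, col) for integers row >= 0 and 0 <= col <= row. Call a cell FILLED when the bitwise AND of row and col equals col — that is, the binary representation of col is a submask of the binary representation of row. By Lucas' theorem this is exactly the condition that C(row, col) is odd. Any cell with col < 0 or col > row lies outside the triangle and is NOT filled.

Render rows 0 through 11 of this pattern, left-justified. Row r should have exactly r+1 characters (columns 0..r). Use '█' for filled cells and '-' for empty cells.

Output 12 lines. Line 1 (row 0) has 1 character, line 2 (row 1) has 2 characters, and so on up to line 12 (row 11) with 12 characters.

Answer: █
██
█-█
████
█---█
██--██
█-█-█-█
████████
█-------█
██------██
█-█-----█-█
████----████

Derivation:
r0=0: █
r1=1: ██
r2=10: █-█
r3=11: ████
r4=100: █---█
r5=101: ██--██
r6=110: █-█-█-█
r7=111: ████████
r8=1000: █-------█
r9=1001: ██------██
r10=1010: █-█-----█-█
r11=1011: ████----████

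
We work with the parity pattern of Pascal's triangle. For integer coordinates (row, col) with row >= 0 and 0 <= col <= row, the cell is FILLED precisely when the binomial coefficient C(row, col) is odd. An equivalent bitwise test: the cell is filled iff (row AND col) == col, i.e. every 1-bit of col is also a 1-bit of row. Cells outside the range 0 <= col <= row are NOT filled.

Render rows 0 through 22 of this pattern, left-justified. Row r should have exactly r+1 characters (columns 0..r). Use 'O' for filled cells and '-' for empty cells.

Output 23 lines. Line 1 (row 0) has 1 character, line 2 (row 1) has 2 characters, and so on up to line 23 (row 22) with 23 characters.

r0=0: O
r1=1: OO
r2=10: O-O
r3=11: OOOO
r4=100: O---O
r5=101: OO--OO
r6=110: O-O-O-O
r7=111: OOOOOOOO
r8=1000: O-------O
r9=1001: OO------OO
r10=1010: O-O-----O-O
r11=1011: OOOO----OOOO
r12=1100: O---O---O---O
r13=1101: OO--OO--OO--OO
r14=1110: O-O-O-O-O-O-O-O
r15=1111: OOOOOOOOOOOOOOOO
r16=10000: O---------------O
r17=10001: OO--------------OO
r18=10010: O-O-------------O-O
r19=10011: OOOO------------OOOO
r20=10100: O---O-----------O---O
r21=10101: OO--OO----------OO--OO
r22=10110: O-O-O-O---------O-O-O-O

Answer: O
OO
O-O
OOOO
O---O
OO--OO
O-O-O-O
OOOOOOOO
O-------O
OO------OO
O-O-----O-O
OOOO----OOOO
O---O---O---O
OO--OO--OO--OO
O-O-O-O-O-O-O-O
OOOOOOOOOOOOOOOO
O---------------O
OO--------------OO
O-O-------------O-O
OOOO------------OOOO
O---O-----------O---O
OO--OO----------OO--OO
O-O-O-O---------O-O-O-O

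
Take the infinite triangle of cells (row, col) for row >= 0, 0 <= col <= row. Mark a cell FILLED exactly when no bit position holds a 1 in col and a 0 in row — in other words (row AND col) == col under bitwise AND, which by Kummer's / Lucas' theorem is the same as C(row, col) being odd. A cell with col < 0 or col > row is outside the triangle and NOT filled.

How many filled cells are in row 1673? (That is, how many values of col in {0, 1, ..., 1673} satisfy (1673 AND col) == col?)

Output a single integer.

1673 in binary = 11010001001
popcount(1673) = number of 1-bits in 11010001001 = 5
A col c satisfies (1673 AND c) == c iff every set bit of c is also set in 1673; each of the 5 set bits of 1673 can independently be on or off in c.
count = 2^5 = 32

Answer: 32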